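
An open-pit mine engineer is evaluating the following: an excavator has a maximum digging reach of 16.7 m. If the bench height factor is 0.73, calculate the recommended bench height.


12.191 m

Bench height = reach * factor
= 16.7 * 0.73
= 12.191 m


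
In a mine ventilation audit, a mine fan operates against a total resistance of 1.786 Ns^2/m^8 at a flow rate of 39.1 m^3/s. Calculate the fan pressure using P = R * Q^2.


Compute Q^2:
Q^2 = 39.1^2 = 1528.81
Compute pressure:
P = R * Q^2 = 1.786 * 1528.81
= 2730.4547 Pa

2730.4547 Pa


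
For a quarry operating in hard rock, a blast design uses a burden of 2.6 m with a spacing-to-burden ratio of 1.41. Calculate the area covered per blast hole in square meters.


First, find the spacing:
Spacing = burden * ratio = 2.6 * 1.41
= 3.666 m
Then, calculate the area:
Area = burden * spacing = 2.6 * 3.666
= 9.5316 m^2

9.5316 m^2


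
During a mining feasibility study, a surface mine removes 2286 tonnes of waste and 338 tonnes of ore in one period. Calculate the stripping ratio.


Stripping ratio = waste tonnage / ore tonnage
= 2286 / 338
= 6.7633

6.7633


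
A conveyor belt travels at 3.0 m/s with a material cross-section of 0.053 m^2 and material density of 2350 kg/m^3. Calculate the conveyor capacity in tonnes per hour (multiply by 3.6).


1345.14 t/h

Volumetric flow = speed * area
= 3.0 * 0.053 = 0.159 m^3/s
Mass flow = volumetric * density
= 0.159 * 2350 = 373.65 kg/s
Convert to t/h: multiply by 3.6
Capacity = 373.65 * 3.6
= 1345.14 t/h


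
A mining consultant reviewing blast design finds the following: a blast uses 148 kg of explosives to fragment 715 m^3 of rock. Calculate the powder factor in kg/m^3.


0.207 kg/m^3

Powder factor = explosive mass / rock volume
= 148 / 715
= 0.207 kg/m^3


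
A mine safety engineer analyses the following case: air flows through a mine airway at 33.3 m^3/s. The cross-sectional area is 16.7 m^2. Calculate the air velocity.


1.994 m/s

Velocity = flow rate / cross-sectional area
= 33.3 / 16.7
= 1.994 m/s


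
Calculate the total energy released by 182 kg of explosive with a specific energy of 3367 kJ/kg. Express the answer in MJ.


612.794 MJ

Energy = mass * specific_energy / 1000
= 182 * 3367 / 1000
= 612794 / 1000
= 612.794 MJ


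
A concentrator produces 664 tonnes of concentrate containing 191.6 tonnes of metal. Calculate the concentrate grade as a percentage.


28.8554%

Grade = (metal in concentrate / concentrate mass) * 100
= (191.6 / 664) * 100
= 0.2885542169 * 100
= 28.8554%


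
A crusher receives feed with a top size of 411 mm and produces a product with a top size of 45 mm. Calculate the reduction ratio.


Reduction ratio = feed size / product size
= 411 / 45
= 9.1333

9.1333


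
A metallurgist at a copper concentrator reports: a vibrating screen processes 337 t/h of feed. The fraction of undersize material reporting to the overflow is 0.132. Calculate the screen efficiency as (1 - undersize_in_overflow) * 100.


Screen efficiency = (1 - fraction of undersize in overflow) * 100
= (1 - 0.132) * 100
= 0.868 * 100
= 86.8%

86.8%


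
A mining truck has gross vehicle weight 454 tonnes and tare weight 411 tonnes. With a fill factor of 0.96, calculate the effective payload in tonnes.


Maximum payload = gross - tare
= 454 - 411 = 43 tonnes
Effective payload = max payload * fill factor
= 43 * 0.96
= 41.28 tonnes

41.28 tonnes


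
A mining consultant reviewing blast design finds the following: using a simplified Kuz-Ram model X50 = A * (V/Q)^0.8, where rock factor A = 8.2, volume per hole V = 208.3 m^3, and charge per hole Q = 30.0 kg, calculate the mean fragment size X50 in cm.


38.6428 cm

Compute V/Q:
V/Q = 208.3 / 30.0 = 6.943333333
Raise to the power 0.8:
(V/Q)^0.8 = 6.943333333^0.8 = 4.712533084
Multiply by A:
X50 = 8.2 * 4.712533084
= 38.6428 cm


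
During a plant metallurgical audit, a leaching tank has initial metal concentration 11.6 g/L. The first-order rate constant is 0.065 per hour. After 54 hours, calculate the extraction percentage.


97.0103%

Compute the exponent:
-k * t = -0.065 * 54 = -3.51
Remaining concentration:
C = 11.6 * exp(-3.51)
= 11.6 * 0.02989691444
= 0.3468042075 g/L
Extracted = 11.6 - 0.3468042075 = 11.25319579 g/L
Extraction % = 11.25319579 / 11.6 * 100
= 97.0103%


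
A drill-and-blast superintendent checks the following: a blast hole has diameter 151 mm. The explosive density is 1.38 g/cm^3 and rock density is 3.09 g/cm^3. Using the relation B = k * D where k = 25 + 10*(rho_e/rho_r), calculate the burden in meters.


First, compute k:
rho_e / rho_r = 1.38 / 3.09 = 0.4466019417
k = 25 + 10 * 0.4466019417 = 29.46601942
Then, compute burden:
B = k * D / 1000 = 29.46601942 * 151 / 1000
= 4449.368932 / 1000
= 4.4494 m

4.4494 m


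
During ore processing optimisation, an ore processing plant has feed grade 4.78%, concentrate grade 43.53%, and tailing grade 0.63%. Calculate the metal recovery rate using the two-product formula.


Using the two-product formula:
R = 100 * c * (f - t) / (f * (c - t))
Numerator = 100 * 43.53 * (4.78 - 0.63)
= 100 * 43.53 * 4.15
= 18064.95
Denominator = 4.78 * (43.53 - 0.63)
= 4.78 * 42.9
= 205.062
R = 18064.95 / 205.062
= 88.0951%

88.0951%


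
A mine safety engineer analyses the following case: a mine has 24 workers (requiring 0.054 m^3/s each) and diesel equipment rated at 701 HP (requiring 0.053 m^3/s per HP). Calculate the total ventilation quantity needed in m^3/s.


38.449 m^3/s

Airflow for workers:
Q_people = 24 * 0.054 = 1.296 m^3/s
Airflow for diesel equipment:
Q_diesel = 701 * 0.053 = 37.153 m^3/s
Total ventilation:
Q_total = 1.296 + 37.153
= 38.449 m^3/s


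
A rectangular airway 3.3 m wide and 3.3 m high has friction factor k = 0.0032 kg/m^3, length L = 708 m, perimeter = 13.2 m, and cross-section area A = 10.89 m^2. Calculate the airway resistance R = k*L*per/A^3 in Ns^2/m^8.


Compute the numerator:
k * L * per = 0.0032 * 708 * 13.2
= 29.90592
Compute the denominator:
A^3 = 10.89^3 = 1291.467969
Resistance:
R = 29.90592 / 1291.467969
= 0.0232 Ns^2/m^8

0.0232 Ns^2/m^8


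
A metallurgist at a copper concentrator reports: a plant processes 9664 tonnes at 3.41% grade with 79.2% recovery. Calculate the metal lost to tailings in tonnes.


Total metal in feed:
= 9664 * 3.41 / 100 = 329.5424 tonnes
Metal recovered:
= 329.5424 * 79.2 / 100 = 260.9975808 tonnes
Metal lost to tailings:
= 329.5424 - 260.9975808
= 68.5448 tonnes

68.5448 tonnes


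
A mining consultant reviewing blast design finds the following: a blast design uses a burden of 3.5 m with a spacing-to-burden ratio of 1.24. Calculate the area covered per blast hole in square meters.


First, find the spacing:
Spacing = burden * ratio = 3.5 * 1.24
= 4.34 m
Then, calculate the area:
Area = burden * spacing = 3.5 * 4.34
= 15.19 m^2

15.19 m^2


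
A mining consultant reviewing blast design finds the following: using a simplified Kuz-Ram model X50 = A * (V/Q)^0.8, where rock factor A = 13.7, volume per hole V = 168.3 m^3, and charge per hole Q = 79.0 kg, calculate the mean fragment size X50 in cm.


25.0892 cm

Compute V/Q:
V/Q = 168.3 / 79.0 = 2.130379747
Raise to the power 0.8:
(V/Q)^0.8 = 2.130379747^0.8 = 1.831325825
Multiply by A:
X50 = 13.7 * 1.831325825
= 25.0892 cm


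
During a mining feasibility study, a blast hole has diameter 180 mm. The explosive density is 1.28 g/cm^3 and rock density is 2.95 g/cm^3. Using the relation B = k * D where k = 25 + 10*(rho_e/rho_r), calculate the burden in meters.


First, compute k:
rho_e / rho_r = 1.28 / 2.95 = 0.4338983051
k = 25 + 10 * 0.4338983051 = 29.33898305
Then, compute burden:
B = k * D / 1000 = 29.33898305 * 180 / 1000
= 5281.016949 / 1000
= 5.281 m

5.281 m


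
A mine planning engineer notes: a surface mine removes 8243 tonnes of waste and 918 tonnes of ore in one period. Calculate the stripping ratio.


8.9793

Stripping ratio = waste tonnage / ore tonnage
= 8243 / 918
= 8.9793


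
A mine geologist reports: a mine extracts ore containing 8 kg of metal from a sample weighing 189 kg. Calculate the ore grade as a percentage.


4.2328%

Ore grade = (metal mass / ore mass) * 100
= (8 / 189) * 100
= 0.04232804233 * 100
= 4.2328%


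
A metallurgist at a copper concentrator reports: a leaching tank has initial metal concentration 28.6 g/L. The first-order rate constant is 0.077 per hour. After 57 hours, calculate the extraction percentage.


Compute the exponent:
-k * t = -0.077 * 57 = -4.389
Remaining concentration:
C = 28.6 * exp(-4.389)
= 28.6 * 0.01241313615
= 0.3550156939 g/L
Extracted = 28.6 - 0.3550156939 = 28.24498431 g/L
Extraction % = 28.24498431 / 28.6 * 100
= 98.7587%

98.7587%


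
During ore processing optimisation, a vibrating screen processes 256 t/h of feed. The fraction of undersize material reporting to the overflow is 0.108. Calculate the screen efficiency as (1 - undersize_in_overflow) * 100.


Screen efficiency = (1 - fraction of undersize in overflow) * 100
= (1 - 0.108) * 100
= 0.892 * 100
= 89.2%

89.2%


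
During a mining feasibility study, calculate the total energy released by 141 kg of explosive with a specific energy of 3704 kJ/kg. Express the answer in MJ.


Energy = mass * specific_energy / 1000
= 141 * 3704 / 1000
= 522264 / 1000
= 522.264 MJ

522.264 MJ


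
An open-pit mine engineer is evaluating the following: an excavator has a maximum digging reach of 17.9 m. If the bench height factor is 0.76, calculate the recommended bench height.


Bench height = reach * factor
= 17.9 * 0.76
= 13.604 m

13.604 m


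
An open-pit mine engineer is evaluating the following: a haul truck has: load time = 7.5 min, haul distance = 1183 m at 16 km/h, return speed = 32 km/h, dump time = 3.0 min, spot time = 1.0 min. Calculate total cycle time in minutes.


18.1544 min

Convert haul speed to m/min: 16 * 1000/60 = 266.6666667 m/min
Haul time = 1183 / 266.6666667 = 4.43625 min
Convert return speed to m/min: 32 * 1000/60 = 533.3333333 m/min
Return time = 1183 / 533.3333333 = 2.218125 min
Total cycle time:
= 7.5 + 4.43625 + 3.0 + 2.218125 + 1.0
= 18.1544 min


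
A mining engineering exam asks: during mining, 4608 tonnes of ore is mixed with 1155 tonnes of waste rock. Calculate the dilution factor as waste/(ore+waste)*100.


Total material = ore + waste
= 4608 + 1155 = 5763 tonnes
Dilution = waste / total * 100
= 1155 / 5763 * 100
= 0.2004164498 * 100
= 20.0416%

20.0416%


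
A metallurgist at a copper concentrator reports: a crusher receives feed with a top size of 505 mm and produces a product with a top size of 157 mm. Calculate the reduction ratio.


3.2166

Reduction ratio = feed size / product size
= 505 / 157
= 3.2166


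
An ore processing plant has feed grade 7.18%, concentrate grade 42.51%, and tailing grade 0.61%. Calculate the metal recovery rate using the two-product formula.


Using the two-product formula:
R = 100 * c * (f - t) / (f * (c - t))
Numerator = 100 * 42.51 * (7.18 - 0.61)
= 100 * 42.51 * 6.57
= 27929.07
Denominator = 7.18 * (42.51 - 0.61)
= 7.18 * 41.9
= 300.842
R = 27929.07 / 300.842
= 92.8363%

92.8363%


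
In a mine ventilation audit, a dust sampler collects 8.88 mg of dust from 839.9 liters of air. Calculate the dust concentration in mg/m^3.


10.5727 mg/m^3

Convert liters to m^3: 1 m^3 = 1000 L
Concentration = mass / volume * 1000
= 8.88 / 839.9 * 1000
= 0.01057268722 * 1000
= 10.5727 mg/m^3


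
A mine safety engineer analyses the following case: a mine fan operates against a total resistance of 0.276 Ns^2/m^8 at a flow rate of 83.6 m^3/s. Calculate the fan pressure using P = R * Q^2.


Compute Q^2:
Q^2 = 83.6^2 = 6988.96
Compute pressure:
P = R * Q^2 = 0.276 * 6988.96
= 1928.953 Pa

1928.953 Pa


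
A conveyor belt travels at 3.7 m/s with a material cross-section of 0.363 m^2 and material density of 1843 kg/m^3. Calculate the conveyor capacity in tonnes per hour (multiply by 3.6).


Volumetric flow = speed * area
= 3.7 * 0.363 = 1.3431 m^3/s
Mass flow = volumetric * density
= 1.3431 * 1843 = 2475.3333 kg/s
Convert to t/h: multiply by 3.6
Capacity = 2475.3333 * 3.6
= 8911.1999 t/h

8911.1999 t/h


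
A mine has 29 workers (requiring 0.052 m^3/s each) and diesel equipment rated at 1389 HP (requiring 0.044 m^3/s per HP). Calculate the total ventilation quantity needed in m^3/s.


62.624 m^3/s

Airflow for workers:
Q_people = 29 * 0.052 = 1.508 m^3/s
Airflow for diesel equipment:
Q_diesel = 1389 * 0.044 = 61.116 m^3/s
Total ventilation:
Q_total = 1.508 + 61.116
= 62.624 m^3/s


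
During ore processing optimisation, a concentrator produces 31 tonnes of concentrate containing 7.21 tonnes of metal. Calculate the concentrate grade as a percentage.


23.2581%

Grade = (metal in concentrate / concentrate mass) * 100
= (7.21 / 31) * 100
= 0.2325806452 * 100
= 23.2581%


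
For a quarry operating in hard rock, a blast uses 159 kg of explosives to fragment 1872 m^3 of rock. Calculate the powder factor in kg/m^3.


0.0849 kg/m^3

Powder factor = explosive mass / rock volume
= 159 / 1872
= 0.0849 kg/m^3


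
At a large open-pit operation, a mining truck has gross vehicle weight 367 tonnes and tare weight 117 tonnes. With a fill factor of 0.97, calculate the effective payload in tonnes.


242.5 tonnes

Maximum payload = gross - tare
= 367 - 117 = 250 tonnes
Effective payload = max payload * fill factor
= 250 * 0.97
= 242.5 tonnes


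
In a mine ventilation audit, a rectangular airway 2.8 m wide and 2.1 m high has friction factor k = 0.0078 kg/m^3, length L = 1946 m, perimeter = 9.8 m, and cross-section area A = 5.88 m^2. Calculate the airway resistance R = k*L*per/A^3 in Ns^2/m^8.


0.7317 Ns^2/m^8

Compute the numerator:
k * L * per = 0.0078 * 1946 * 9.8
= 148.75224
Compute the denominator:
A^3 = 5.88^3 = 203.297472
Resistance:
R = 148.75224 / 203.297472
= 0.7317 Ns^2/m^8


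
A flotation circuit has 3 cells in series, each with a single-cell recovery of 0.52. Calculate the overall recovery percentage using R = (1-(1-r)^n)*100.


88.9408%

Complement of single-cell recovery:
1 - r = 1 - 0.52 = 0.48
Raise to power n:
(1 - r)^3 = 0.48^3 = 0.110592
Overall recovery:
R = (1 - 0.110592) * 100
= 88.9408%


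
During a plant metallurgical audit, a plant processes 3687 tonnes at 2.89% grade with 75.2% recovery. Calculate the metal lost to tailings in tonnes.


Total metal in feed:
= 3687 * 2.89 / 100 = 106.5543 tonnes
Metal recovered:
= 106.5543 * 75.2 / 100 = 80.1288336 tonnes
Metal lost to tailings:
= 106.5543 - 80.1288336
= 26.4255 tonnes

26.4255 tonnes


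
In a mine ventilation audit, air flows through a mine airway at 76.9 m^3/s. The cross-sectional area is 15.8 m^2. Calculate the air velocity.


4.8671 m/s

Velocity = flow rate / cross-sectional area
= 76.9 / 15.8
= 4.8671 m/s


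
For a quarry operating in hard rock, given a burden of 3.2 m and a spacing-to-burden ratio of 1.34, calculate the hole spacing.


4.288 m

Spacing = burden * ratio
= 3.2 * 1.34
= 4.288 m


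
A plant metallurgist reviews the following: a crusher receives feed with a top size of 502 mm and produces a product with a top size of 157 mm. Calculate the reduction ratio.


3.1975

Reduction ratio = feed size / product size
= 502 / 157
= 3.1975


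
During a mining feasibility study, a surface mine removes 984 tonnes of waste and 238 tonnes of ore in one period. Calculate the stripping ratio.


4.1345

Stripping ratio = waste tonnage / ore tonnage
= 984 / 238
= 4.1345


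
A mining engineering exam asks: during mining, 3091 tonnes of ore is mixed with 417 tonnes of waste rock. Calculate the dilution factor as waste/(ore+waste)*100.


Total material = ore + waste
= 3091 + 417 = 3508 tonnes
Dilution = waste / total * 100
= 417 / 3508 * 100
= 0.1188711517 * 100
= 11.8871%

11.8871%


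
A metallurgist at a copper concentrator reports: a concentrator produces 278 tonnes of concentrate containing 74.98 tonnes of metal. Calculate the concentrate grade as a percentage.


Grade = (metal in concentrate / concentrate mass) * 100
= (74.98 / 278) * 100
= 0.2697122302 * 100
= 26.9712%

26.9712%


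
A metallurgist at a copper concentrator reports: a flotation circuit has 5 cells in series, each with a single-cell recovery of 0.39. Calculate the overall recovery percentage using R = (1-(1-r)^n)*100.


91.554%

Complement of single-cell recovery:
1 - r = 1 - 0.39 = 0.61
Raise to power n:
(1 - r)^5 = 0.61^5 = 0.0844596301
Overall recovery:
R = (1 - 0.0844596301) * 100
= 91.554%


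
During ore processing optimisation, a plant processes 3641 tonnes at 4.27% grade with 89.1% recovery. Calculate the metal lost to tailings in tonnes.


16.9463 tonnes

Total metal in feed:
= 3641 * 4.27 / 100 = 155.4707 tonnes
Metal recovered:
= 155.4707 * 89.1 / 100 = 138.5243937 tonnes
Metal lost to tailings:
= 155.4707 - 138.5243937
= 16.9463 tonnes


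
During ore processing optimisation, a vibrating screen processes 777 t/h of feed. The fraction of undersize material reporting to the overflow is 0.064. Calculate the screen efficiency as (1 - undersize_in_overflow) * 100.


93.6%

Screen efficiency = (1 - fraction of undersize in overflow) * 100
= (1 - 0.064) * 100
= 0.936 * 100
= 93.6%


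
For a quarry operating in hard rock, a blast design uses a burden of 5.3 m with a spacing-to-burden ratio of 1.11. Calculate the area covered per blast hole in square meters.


First, find the spacing:
Spacing = burden * ratio = 5.3 * 1.11
= 5.883 m
Then, calculate the area:
Area = burden * spacing = 5.3 * 5.883
= 31.1799 m^2

31.1799 m^2


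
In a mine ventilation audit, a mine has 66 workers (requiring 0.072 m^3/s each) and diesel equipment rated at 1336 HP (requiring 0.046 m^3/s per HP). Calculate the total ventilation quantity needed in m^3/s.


Airflow for workers:
Q_people = 66 * 0.072 = 4.752 m^3/s
Airflow for diesel equipment:
Q_diesel = 1336 * 0.046 = 61.456 m^3/s
Total ventilation:
Q_total = 4.752 + 61.456
= 66.208 m^3/s

66.208 m^3/s


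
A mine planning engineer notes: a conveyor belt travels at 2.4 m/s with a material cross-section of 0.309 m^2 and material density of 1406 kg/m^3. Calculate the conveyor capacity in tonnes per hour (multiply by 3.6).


Volumetric flow = speed * area
= 2.4 * 0.309 = 0.7416 m^3/s
Mass flow = volumetric * density
= 0.7416 * 1406 = 1042.6896 kg/s
Convert to t/h: multiply by 3.6
Capacity = 1042.6896 * 3.6
= 3753.6826 t/h

3753.6826 t/h


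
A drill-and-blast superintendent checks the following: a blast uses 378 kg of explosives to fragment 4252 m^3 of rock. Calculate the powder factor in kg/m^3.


0.0889 kg/m^3

Powder factor = explosive mass / rock volume
= 378 / 4252
= 0.0889 kg/m^3


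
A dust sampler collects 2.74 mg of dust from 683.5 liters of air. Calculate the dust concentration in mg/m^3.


Convert liters to m^3: 1 m^3 = 1000 L
Concentration = mass / volume * 1000
= 2.74 / 683.5 * 1000
= 0.004008778347 * 1000
= 4.0088 mg/m^3

4.0088 mg/m^3


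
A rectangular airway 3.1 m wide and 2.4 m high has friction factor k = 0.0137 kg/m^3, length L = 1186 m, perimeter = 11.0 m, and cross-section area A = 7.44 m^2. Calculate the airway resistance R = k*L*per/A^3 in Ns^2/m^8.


Compute the numerator:
k * L * per = 0.0137 * 1186 * 11.0
= 178.7302
Compute the denominator:
A^3 = 7.44^3 = 411.830784
Resistance:
R = 178.7302 / 411.830784
= 0.434 Ns^2/m^8

0.434 Ns^2/m^8


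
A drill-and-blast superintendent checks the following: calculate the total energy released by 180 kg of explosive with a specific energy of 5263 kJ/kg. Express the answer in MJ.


947.34 MJ

Energy = mass * specific_energy / 1000
= 180 * 5263 / 1000
= 947340 / 1000
= 947.34 MJ


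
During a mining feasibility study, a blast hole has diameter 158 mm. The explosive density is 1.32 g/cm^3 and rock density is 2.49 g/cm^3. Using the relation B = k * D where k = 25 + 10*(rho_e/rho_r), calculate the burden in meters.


First, compute k:
rho_e / rho_r = 1.32 / 2.49 = 0.5301204819
k = 25 + 10 * 0.5301204819 = 30.30120482
Then, compute burden:
B = k * D / 1000 = 30.30120482 * 158 / 1000
= 4787.590361 / 1000
= 4.7876 m

4.7876 m


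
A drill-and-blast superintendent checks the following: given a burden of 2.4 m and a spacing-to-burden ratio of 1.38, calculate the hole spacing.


Spacing = burden * ratio
= 2.4 * 1.38
= 3.312 m

3.312 m


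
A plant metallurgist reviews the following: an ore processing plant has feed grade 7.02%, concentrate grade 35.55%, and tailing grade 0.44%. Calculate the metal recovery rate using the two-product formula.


Using the two-product formula:
R = 100 * c * (f - t) / (f * (c - t))
Numerator = 100 * 35.55 * (7.02 - 0.44)
= 100 * 35.55 * 6.58
= 23391.9
Denominator = 7.02 * (35.55 - 0.44)
= 7.02 * 35.11
= 246.4722
R = 23391.9 / 246.4722
= 94.9068%

94.9068%


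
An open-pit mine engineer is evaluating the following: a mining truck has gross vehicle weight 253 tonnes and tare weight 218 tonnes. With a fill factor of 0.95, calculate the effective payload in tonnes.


33.25 tonnes

Maximum payload = gross - tare
= 253 - 218 = 35 tonnes
Effective payload = max payload * fill factor
= 35 * 0.95
= 33.25 tonnes


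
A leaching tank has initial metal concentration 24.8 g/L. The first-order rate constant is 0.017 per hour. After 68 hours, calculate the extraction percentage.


68.5257%

Compute the exponent:
-k * t = -0.017 * 68 = -1.156
Remaining concentration:
C = 24.8 * exp(-1.156)
= 24.8 * 0.3147426368
= 7.805617394 g/L
Extracted = 24.8 - 7.805617394 = 16.99438261 g/L
Extraction % = 16.99438261 / 24.8 * 100
= 68.5257%


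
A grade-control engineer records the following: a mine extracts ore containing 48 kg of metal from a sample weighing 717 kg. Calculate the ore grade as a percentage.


6.6946%

Ore grade = (metal mass / ore mass) * 100
= (48 / 717) * 100
= 0.06694560669 * 100
= 6.6946%


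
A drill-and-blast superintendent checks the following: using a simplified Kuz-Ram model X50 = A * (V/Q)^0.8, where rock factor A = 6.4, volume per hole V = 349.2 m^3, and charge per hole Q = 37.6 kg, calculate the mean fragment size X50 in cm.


Compute V/Q:
V/Q = 349.2 / 37.6 = 9.287234043
Raise to the power 0.8:
(V/Q)^0.8 = 9.287234043^0.8 = 5.947153007
Multiply by A:
X50 = 6.4 * 5.947153007
= 38.0618 cm

38.0618 cm


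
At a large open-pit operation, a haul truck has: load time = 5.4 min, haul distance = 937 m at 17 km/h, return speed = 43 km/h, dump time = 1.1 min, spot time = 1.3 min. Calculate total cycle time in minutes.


12.4145 min

Convert haul speed to m/min: 17 * 1000/60 = 283.3333333 m/min
Haul time = 937 / 283.3333333 = 3.307058824 min
Convert return speed to m/min: 43 * 1000/60 = 716.6666667 m/min
Return time = 937 / 716.6666667 = 1.30744186 min
Total cycle time:
= 5.4 + 3.307058824 + 1.1 + 1.30744186 + 1.3
= 12.4145 min


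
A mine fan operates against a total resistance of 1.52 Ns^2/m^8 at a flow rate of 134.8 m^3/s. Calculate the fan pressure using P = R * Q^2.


Compute Q^2:
Q^2 = 134.8^2 = 18171.04
Compute pressure:
P = R * Q^2 = 1.52 * 18171.04
= 27619.9808 Pa

27619.9808 Pa


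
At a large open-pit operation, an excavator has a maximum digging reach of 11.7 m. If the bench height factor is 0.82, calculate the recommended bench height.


9.594 m

Bench height = reach * factor
= 11.7 * 0.82
= 9.594 m


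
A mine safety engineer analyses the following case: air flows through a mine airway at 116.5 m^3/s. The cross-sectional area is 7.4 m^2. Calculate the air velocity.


15.7432 m/s

Velocity = flow rate / cross-sectional area
= 116.5 / 7.4
= 15.7432 m/s


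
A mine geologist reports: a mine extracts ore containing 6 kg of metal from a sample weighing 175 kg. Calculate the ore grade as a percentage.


Ore grade = (metal mass / ore mass) * 100
= (6 / 175) * 100
= 0.03428571429 * 100
= 3.4286%

3.4286%


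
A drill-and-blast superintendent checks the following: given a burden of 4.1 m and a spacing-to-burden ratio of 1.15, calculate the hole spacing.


4.715 m

Spacing = burden * ratio
= 4.1 * 1.15
= 4.715 m


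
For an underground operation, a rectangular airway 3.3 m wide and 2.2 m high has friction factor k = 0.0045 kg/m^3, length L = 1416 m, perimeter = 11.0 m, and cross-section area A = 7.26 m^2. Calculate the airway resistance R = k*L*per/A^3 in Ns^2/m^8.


Compute the numerator:
k * L * per = 0.0045 * 1416 * 11.0
= 70.092
Compute the denominator:
A^3 = 7.26^3 = 382.657176
Resistance:
R = 70.092 / 382.657176
= 0.1832 Ns^2/m^8

0.1832 Ns^2/m^8


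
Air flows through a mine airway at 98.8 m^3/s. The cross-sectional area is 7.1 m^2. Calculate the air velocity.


13.9155 m/s

Velocity = flow rate / cross-sectional area
= 98.8 / 7.1
= 13.9155 m/s


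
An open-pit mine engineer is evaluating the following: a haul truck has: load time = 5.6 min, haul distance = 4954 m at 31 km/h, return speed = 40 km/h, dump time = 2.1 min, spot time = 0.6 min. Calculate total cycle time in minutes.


25.3194 min

Convert haul speed to m/min: 31 * 1000/60 = 516.6666667 m/min
Haul time = 4954 / 516.6666667 = 9.588387097 min
Convert return speed to m/min: 40 * 1000/60 = 666.6666667 m/min
Return time = 4954 / 666.6666667 = 7.431 min
Total cycle time:
= 5.6 + 9.588387097 + 2.1 + 7.431 + 0.6
= 25.3194 min


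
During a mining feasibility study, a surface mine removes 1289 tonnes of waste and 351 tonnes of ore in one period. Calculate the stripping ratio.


3.6724

Stripping ratio = waste tonnage / ore tonnage
= 1289 / 351
= 3.6724


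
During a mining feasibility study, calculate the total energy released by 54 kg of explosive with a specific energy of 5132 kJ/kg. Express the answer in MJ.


Energy = mass * specific_energy / 1000
= 54 * 5132 / 1000
= 277128 / 1000
= 277.128 MJ

277.128 MJ


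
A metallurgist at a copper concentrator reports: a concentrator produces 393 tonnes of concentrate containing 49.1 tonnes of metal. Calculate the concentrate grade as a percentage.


12.4936%

Grade = (metal in concentrate / concentrate mass) * 100
= (49.1 / 393) * 100
= 0.1249363868 * 100
= 12.4936%


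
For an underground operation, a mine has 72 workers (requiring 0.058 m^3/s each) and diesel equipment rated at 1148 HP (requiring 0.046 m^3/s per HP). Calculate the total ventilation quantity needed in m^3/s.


56.984 m^3/s

Airflow for workers:
Q_people = 72 * 0.058 = 4.176 m^3/s
Airflow for diesel equipment:
Q_diesel = 1148 * 0.046 = 52.808 m^3/s
Total ventilation:
Q_total = 4.176 + 52.808
= 56.984 m^3/s


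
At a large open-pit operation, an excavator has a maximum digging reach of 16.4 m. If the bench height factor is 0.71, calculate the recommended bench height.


11.644 m

Bench height = reach * factor
= 16.4 * 0.71
= 11.644 m


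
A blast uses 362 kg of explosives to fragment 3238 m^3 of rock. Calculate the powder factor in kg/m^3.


0.1118 kg/m^3

Powder factor = explosive mass / rock volume
= 362 / 3238
= 0.1118 kg/m^3


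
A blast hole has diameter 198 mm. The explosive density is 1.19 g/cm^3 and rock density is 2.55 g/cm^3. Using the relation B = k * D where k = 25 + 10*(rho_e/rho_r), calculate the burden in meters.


First, compute k:
rho_e / rho_r = 1.19 / 2.55 = 0.4666666667
k = 25 + 10 * 0.4666666667 = 29.66666667
Then, compute burden:
B = k * D / 1000 = 29.66666667 * 198 / 1000
= 5874 / 1000
= 5.874 m

5.874 m


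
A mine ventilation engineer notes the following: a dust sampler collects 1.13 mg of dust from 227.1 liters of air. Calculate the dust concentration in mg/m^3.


4.9758 mg/m^3

Convert liters to m^3: 1 m^3 = 1000 L
Concentration = mass / volume * 1000
= 1.13 / 227.1 * 1000
= 0.004975781594 * 1000
= 4.9758 mg/m^3


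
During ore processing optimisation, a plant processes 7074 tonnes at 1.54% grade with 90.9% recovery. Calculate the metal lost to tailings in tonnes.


Total metal in feed:
= 7074 * 1.54 / 100 = 108.9396 tonnes
Metal recovered:
= 108.9396 * 90.9 / 100 = 99.0260964 tonnes
Metal lost to tailings:
= 108.9396 - 99.0260964
= 9.9135 tonnes

9.9135 tonnes


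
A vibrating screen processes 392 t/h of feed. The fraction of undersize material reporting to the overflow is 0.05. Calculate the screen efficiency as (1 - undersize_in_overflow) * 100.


Screen efficiency = (1 - fraction of undersize in overflow) * 100
= (1 - 0.05) * 100
= 0.95 * 100
= 95.0%

95.0%


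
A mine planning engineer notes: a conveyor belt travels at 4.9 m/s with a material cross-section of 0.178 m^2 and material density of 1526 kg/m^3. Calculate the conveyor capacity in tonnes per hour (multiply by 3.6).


Volumetric flow = speed * area
= 4.9 * 0.178 = 0.8722 m^3/s
Mass flow = volumetric * density
= 0.8722 * 1526 = 1330.9772 kg/s
Convert to t/h: multiply by 3.6
Capacity = 1330.9772 * 3.6
= 4791.5179 t/h

4791.5179 t/h


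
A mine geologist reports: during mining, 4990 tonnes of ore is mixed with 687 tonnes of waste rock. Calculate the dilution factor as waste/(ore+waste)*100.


Total material = ore + waste
= 4990 + 687 = 5677 tonnes
Dilution = waste / total * 100
= 687 / 5677 * 100
= 0.1210146204 * 100
= 12.1015%

12.1015%


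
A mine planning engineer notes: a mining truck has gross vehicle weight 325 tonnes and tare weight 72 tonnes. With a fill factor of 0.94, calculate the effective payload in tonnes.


237.82 tonnes

Maximum payload = gross - tare
= 325 - 72 = 253 tonnes
Effective payload = max payload * fill factor
= 253 * 0.94
= 237.82 tonnes


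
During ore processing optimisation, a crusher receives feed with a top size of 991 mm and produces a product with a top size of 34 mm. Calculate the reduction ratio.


29.1471

Reduction ratio = feed size / product size
= 991 / 34
= 29.1471


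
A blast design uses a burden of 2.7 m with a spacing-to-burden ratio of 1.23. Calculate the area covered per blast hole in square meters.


First, find the spacing:
Spacing = burden * ratio = 2.7 * 1.23
= 3.321 m
Then, calculate the area:
Area = burden * spacing = 2.7 * 3.321
= 8.9667 m^2

8.9667 m^2


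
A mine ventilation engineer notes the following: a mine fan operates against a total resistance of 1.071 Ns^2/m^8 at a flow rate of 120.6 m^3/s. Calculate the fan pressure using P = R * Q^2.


Compute Q^2:
Q^2 = 120.6^2 = 14544.36
Compute pressure:
P = R * Q^2 = 1.071 * 14544.36
= 15577.0096 Pa

15577.0096 Pa


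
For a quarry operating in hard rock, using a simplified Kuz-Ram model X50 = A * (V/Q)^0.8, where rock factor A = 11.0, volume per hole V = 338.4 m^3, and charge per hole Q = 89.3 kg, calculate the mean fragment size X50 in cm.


31.9342 cm

Compute V/Q:
V/Q = 338.4 / 89.3 = 3.789473684
Raise to the power 0.8:
(V/Q)^0.8 = 3.789473684^0.8 = 2.903107491
Multiply by A:
X50 = 11.0 * 2.903107491
= 31.9342 cm


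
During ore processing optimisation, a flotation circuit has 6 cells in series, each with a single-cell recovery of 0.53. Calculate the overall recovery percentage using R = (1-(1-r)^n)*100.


98.9221%

Complement of single-cell recovery:
1 - r = 1 - 0.53 = 0.47
Raise to power n:
(1 - r)^6 = 0.47^6 = 0.01077921533
Overall recovery:
R = (1 - 0.01077921533) * 100
= 98.9221%


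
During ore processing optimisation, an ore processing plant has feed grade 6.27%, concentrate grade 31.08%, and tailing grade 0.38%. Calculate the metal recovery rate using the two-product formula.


Using the two-product formula:
R = 100 * c * (f - t) / (f * (c - t))
Numerator = 100 * 31.08 * (6.27 - 0.38)
= 100 * 31.08 * 5.89
= 18306.12
Denominator = 6.27 * (31.08 - 0.38)
= 6.27 * 30.7
= 192.489
R = 18306.12 / 192.489
= 95.1022%

95.1022%


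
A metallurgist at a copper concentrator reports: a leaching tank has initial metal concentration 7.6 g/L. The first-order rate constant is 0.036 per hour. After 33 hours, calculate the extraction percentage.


69.517%

Compute the exponent:
-k * t = -0.036 * 33 = -1.188
Remaining concentration:
C = 7.6 * exp(-1.188)
= 7.6 * 0.3048303154
= 2.316710397 g/L
Extracted = 7.6 - 2.316710397 = 5.283289603 g/L
Extraction % = 5.283289603 / 7.6 * 100
= 69.517%


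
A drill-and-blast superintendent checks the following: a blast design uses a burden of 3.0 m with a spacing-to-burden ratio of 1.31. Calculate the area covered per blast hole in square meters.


11.79 m^2

First, find the spacing:
Spacing = burden * ratio = 3.0 * 1.31
= 3.93 m
Then, calculate the area:
Area = burden * spacing = 3.0 * 3.93
= 11.79 m^2


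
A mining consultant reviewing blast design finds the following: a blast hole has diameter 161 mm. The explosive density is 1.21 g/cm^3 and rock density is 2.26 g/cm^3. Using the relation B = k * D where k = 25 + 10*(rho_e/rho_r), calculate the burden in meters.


First, compute k:
rho_e / rho_r = 1.21 / 2.26 = 0.5353982301
k = 25 + 10 * 0.5353982301 = 30.3539823
Then, compute burden:
B = k * D / 1000 = 30.3539823 * 161 / 1000
= 4886.99115 / 1000
= 4.887 m

4.887 m


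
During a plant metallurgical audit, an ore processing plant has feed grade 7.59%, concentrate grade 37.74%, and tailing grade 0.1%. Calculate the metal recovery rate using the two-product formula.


98.9447%

Using the two-product formula:
R = 100 * c * (f - t) / (f * (c - t))
Numerator = 100 * 37.74 * (7.59 - 0.1)
= 100 * 37.74 * 7.49
= 28267.26
Denominator = 7.59 * (37.74 - 0.1)
= 7.59 * 37.64
= 285.6876
R = 28267.26 / 285.6876
= 98.9447%


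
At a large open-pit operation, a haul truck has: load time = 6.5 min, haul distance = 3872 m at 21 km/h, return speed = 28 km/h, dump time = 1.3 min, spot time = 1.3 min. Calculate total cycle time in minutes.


28.46 min

Convert haul speed to m/min: 21 * 1000/60 = 350 m/min
Haul time = 3872 / 350 = 11.06285714 min
Convert return speed to m/min: 28 * 1000/60 = 466.6666667 m/min
Return time = 3872 / 466.6666667 = 8.297142857 min
Total cycle time:
= 6.5 + 11.06285714 + 1.3 + 8.297142857 + 1.3
= 28.46 min


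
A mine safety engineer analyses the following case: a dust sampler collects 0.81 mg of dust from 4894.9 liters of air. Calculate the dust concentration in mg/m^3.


0.1655 mg/m^3

Convert liters to m^3: 1 m^3 = 1000 L
Concentration = mass / volume * 1000
= 0.81 / 4894.9 * 1000
= 0.000165478355 * 1000
= 0.1655 mg/m^3


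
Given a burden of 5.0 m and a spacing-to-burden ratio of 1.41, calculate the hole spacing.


Spacing = burden * ratio
= 5.0 * 1.41
= 7.05 m

7.05 m


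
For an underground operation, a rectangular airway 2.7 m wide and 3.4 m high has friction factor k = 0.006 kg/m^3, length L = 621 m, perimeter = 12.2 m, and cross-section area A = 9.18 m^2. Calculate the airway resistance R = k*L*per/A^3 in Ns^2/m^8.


0.0588 Ns^2/m^8

Compute the numerator:
k * L * per = 0.006 * 621 * 12.2
= 45.4572
Compute the denominator:
A^3 = 9.18^3 = 773.620632
Resistance:
R = 45.4572 / 773.620632
= 0.0588 Ns^2/m^8


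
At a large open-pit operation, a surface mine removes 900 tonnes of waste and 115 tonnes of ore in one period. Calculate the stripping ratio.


Stripping ratio = waste tonnage / ore tonnage
= 900 / 115
= 7.8261

7.8261


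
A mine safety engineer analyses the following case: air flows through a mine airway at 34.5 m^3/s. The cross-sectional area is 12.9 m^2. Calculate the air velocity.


Velocity = flow rate / cross-sectional area
= 34.5 / 12.9
= 2.6744 m/s

2.6744 m/s


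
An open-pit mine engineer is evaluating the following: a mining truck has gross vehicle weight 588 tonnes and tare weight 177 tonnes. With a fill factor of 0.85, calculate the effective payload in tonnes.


Maximum payload = gross - tare
= 588 - 177 = 411 tonnes
Effective payload = max payload * fill factor
= 411 * 0.85
= 349.35 tonnes

349.35 tonnes


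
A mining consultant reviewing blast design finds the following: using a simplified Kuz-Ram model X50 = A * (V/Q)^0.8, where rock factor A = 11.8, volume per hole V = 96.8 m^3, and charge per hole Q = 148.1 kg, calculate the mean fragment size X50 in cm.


8.3973 cm

Compute V/Q:
V/Q = 96.8 / 148.1 = 0.653612424
Raise to the power 0.8:
(V/Q)^0.8 = 0.653612424^0.8 = 0.7116332621
Multiply by A:
X50 = 11.8 * 0.7116332621
= 8.3973 cm


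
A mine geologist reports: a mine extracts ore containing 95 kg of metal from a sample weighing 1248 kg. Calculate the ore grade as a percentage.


7.6122%

Ore grade = (metal mass / ore mass) * 100
= (95 / 1248) * 100
= 0.07612179487 * 100
= 7.6122%


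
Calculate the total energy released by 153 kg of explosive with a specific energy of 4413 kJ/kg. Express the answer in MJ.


675.189 MJ

Energy = mass * specific_energy / 1000
= 153 * 4413 / 1000
= 675189 / 1000
= 675.189 MJ


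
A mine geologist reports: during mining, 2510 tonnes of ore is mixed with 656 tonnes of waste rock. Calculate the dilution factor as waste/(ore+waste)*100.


Total material = ore + waste
= 2510 + 656 = 3166 tonnes
Dilution = waste / total * 100
= 656 / 3166 * 100
= 0.2072015161 * 100
= 20.7202%

20.7202%


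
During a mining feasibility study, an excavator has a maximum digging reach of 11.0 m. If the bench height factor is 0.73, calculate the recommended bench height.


8.03 m

Bench height = reach * factor
= 11.0 * 0.73
= 8.03 m


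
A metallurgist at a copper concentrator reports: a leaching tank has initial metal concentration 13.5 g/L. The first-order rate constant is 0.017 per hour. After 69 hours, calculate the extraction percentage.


Compute the exponent:
-k * t = -0.017 * 69 = -1.173
Remaining concentration:
C = 13.5 * exp(-1.173)
= 13.5 * 0.3094372357
= 4.177402682 g/L
Extracted = 13.5 - 4.177402682 = 9.322597318 g/L
Extraction % = 9.322597318 / 13.5 * 100
= 69.0563%

69.0563%


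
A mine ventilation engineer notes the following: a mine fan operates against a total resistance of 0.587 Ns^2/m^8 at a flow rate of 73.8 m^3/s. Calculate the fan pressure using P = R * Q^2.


Compute Q^2:
Q^2 = 73.8^2 = 5446.44
Compute pressure:
P = R * Q^2 = 0.587 * 5446.44
= 3197.0603 Pa

3197.0603 Pa


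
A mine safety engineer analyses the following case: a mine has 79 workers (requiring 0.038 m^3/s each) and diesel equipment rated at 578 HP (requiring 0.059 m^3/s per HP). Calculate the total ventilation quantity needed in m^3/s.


Airflow for workers:
Q_people = 79 * 0.038 = 3.002 m^3/s
Airflow for diesel equipment:
Q_diesel = 578 * 0.059 = 34.102 m^3/s
Total ventilation:
Q_total = 3.002 + 34.102
= 37.104 m^3/s

37.104 m^3/s


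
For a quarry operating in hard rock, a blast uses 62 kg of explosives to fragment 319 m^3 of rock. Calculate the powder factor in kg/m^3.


0.1944 kg/m^3

Powder factor = explosive mass / rock volume
= 62 / 319
= 0.1944 kg/m^3


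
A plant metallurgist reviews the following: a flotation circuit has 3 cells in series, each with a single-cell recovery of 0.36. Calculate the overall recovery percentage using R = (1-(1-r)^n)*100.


Complement of single-cell recovery:
1 - r = 1 - 0.36 = 0.64
Raise to power n:
(1 - r)^3 = 0.64^3 = 0.262144
Overall recovery:
R = (1 - 0.262144) * 100
= 73.7856%

73.7856%


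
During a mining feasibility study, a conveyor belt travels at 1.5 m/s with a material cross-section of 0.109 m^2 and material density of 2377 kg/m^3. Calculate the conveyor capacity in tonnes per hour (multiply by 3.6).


1399.1022 t/h

Volumetric flow = speed * area
= 1.5 * 0.109 = 0.1635 m^3/s
Mass flow = volumetric * density
= 0.1635 * 2377 = 388.6395 kg/s
Convert to t/h: multiply by 3.6
Capacity = 388.6395 * 3.6
= 1399.1022 t/h


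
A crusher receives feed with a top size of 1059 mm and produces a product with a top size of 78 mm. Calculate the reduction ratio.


Reduction ratio = feed size / product size
= 1059 / 78
= 13.5769

13.5769


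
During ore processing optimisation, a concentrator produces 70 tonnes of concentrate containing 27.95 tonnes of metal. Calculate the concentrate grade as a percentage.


Grade = (metal in concentrate / concentrate mass) * 100
= (27.95 / 70) * 100
= 0.3992857143 * 100
= 39.9286%

39.9286%
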